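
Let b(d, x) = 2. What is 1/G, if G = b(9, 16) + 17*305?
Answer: 1/5187 ≈ 0.00019279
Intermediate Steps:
G = 5187 (G = 2 + 17*305 = 2 + 5185 = 5187)
1/G = 1/5187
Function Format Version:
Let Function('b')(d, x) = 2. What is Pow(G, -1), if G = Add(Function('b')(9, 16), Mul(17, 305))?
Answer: Rational(1, 5187) ≈ 0.00019279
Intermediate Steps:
G = 5187 (G = Add(2, Mul(17, 305)) = Add(2, 5185) = 5187)
Pow(G, -1) = Pow(5187, -1) = Rational(1, 5187)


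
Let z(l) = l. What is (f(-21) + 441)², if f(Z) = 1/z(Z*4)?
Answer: 1372183849/7056 ≈ 1.9447e+5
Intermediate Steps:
f(Z) = 1/(4*Z) (f(Z) = 1/(Z*4) = 1/(4*Z))
(f(-21) + 441)² = ((¼)/(-21) + 441)² = ((¼)*(-1/21) + 441)² = (-1/84 + 441)² = (37043/84)² = 1372183849/7056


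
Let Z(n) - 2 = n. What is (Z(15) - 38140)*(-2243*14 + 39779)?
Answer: -319356371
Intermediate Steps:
Z(n) = 2 + n
(Z(15) - 38140)*(-2243*14 + 39779) = ((2 + 15) - 38140)*(-2243*14 + 39779) = (17 - 38140)*(-31402 + 39779) = -38123*8377 = -319356371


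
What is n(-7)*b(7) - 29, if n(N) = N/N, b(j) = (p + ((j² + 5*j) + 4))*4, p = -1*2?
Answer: 315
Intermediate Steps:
p = -2
b(j) = 8 + 4*j² + 20*j (b(j) = (-2 + ((j² + 5*j) + 4))*4 = (-2 + (4 + j² + 5*j))*4 = (2 + j² + 5*j)*4 = 8 + 4*j² + 20*j)
n(N) = 1
n(-7)*b(7) - 29 = 1*(8 + 4*7² + 20*7) - 29 = 1*(8 + 4*49 + 140) - 29 = 1*(8 + 196 + 140) - 29 = 1*344 - 29 = 344 - 29 = 315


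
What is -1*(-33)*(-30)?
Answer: -990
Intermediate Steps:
-1*(-33)*(-30) = 33*(-30) = -990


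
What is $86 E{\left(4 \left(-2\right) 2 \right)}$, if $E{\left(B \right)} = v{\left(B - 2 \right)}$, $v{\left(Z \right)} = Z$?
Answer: $-1548$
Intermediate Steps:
$E{\left(B \right)} = -2 + B$ ($E{\left(B \right)} = B - 2 = -2 + B$)
$86 E{\left(4 \left(-2\right) 2 \right)} = 86 \left(-2 + 4 \left(-2\right) 2\right) = 86 \left(-2 - 16\right) = 86 \left(-18\right) = -1548$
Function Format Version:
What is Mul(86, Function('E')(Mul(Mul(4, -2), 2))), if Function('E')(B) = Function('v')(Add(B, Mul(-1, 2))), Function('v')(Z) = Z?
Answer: -1548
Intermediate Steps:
Function('E')(B) = Add(-2, B) (Function('E')(B) = Add(B, Mul(-1, 2)) = Add(B, -2) = Add(-2, B))
Mul(86, Function('E')(Mul(Mul(4, -2), 2))) = Mul(86, Add(-2, Mul(Mul(4, -2), 2))) = Mul(86, Add(-2, Mul(-8, 2))) = Mul(86, Add(-2, -16)) = Mul(86, -18) = -1548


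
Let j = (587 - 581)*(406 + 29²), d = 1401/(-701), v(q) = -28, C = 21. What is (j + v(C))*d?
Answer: -10443054/701 ≈ -14897.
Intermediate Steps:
d = -1401/701 (d = 1401*(-1/701) = -1401/701 ≈ -1.9986)
j = 7482 (j = 6*(406 + 841) = 6*1247 = 7482)
(j + v(C))*d = (7482 - 28)*(-1401/701) = 7454*(-1401/701) = -10443054/701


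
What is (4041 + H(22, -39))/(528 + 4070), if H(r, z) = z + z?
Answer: 3963/4598 ≈ 0.86190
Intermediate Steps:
H(r, z) = 2*z
(4041 + H(22, -39))/(528 + 4070) = (4041 + 2*(-39))/(528 + 4070) = (4041 - 78)/4598 = 3963*(1/4598) = 3963/4598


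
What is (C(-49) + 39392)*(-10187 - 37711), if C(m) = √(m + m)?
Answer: -1886798016 - 335286*I*√2 ≈ -1.8868e+9 - 4.7417e+5*I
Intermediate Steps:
C(m) = √2*√m (C(m) = √(2*m) = √2*√m)
(C(-49) + 39392)*(-10187 - 37711) = (√2*√(-49) + 39392)*(-10187 - 37711) = (√2*(7*I) + 39392)*(-47898) = (7*I*√2 + 39392)*(-47898) = (39392 + 7*I*√2)*(-47898) = -1886798016 - 335286*I*√2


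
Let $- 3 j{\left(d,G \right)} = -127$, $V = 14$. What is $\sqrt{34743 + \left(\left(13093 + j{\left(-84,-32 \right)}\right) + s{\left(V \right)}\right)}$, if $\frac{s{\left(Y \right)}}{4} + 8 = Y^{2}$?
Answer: $\frac{\sqrt{437673}}{3} \approx 220.52$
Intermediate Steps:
$s{\left(Y \right)} = -32 + 4 Y^{2}$
$j{\left(d,G \right)} = \frac{127}{3}$ ($j{\left(d,G \right)} = \left(- \frac{1}{3}\right) \left(-127\right) = \frac{127}{3}$)
$\sqrt{34743 + \left(\left(13093 + j{\left(-84,-32 \right)}\right) + s{\left(V \right)}\right)} = \sqrt{34743 + \left(\left(13093 + \frac{127}{3}\right) - \left(32 - 4 \cdot 14^{2}\right)\right)} = \sqrt{34743 + \left(\frac{39406}{3} + \left(-32 + 4 \cdot 196\right)\right)} = \sqrt{34743 + \left(\frac{39406}{3} + \left(-32 + 784\right)\right)} = \sqrt{34743 + \left(\frac{39406}{3} + 752\right)} = \sqrt{34743 + \frac{41662}{3}} = \sqrt{\frac{145891}{3}} = \frac{\sqrt{437673}}{3}$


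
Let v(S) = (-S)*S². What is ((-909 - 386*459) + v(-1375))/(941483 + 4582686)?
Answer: 2599431292/5524169 ≈ 470.56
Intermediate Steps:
v(S) = -S³
((-909 - 386*459) + v(-1375))/(941483 + 4582686) = ((-909 - 386*459) - 1*(-1375)³)/(941483 + 4582686) = ((-909 - 177174) - 1*(-2599609375))/5524169 = (-178083 + 2599609375)*(1/5524169) = 2599431292*(1/5524169) = 2599431292/5524169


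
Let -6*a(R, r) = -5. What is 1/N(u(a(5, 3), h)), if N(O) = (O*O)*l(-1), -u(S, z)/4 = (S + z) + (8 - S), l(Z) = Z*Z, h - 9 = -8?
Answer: 1/1296 ≈ 0.00077160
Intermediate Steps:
a(R, r) = ⅚ (a(R, r) = -⅙*(-5) = ⅚)
h = 1 (h = 9 - 8 = 1)
l(Z) = Z²
u(S, z) = -32 - 4*z (u(S, z) = -4*((S + z) + (8 - S)) = -4*(8 + z) = -32 - 4*z)
N(O) = O² (N(O) = (O*O)*(-1)² = O²*1 = O²)
1/N(u(a(5, 3), h)) = 1/((-32 - 4*1)²) = 1/((-32 - 4)²) = 1/((-36)²) = 1/1296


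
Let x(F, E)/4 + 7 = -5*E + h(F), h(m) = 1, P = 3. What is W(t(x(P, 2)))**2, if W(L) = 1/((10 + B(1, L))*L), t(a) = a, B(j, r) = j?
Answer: 1/495616 ≈ 2.0177e-6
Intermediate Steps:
x(F, E) = -24 - 20*E (x(F, E) = -28 + 4*(-5*E + 1) = -28 + 4*(1 - 5*E) = -28 + (4 - 20*E) = -24 - 20*E)
W(L) = 1/(11*L) (W(L) = 1/((10 + 1)*L) = 1/(11*L))
W(t(x(P, 2)))**2 = (1/(11*(-24 - 20*2)))**2 = (1/(11*(-24 - 40)))**2 = ((1/11)/(-64))**2 = ((1/11)*(-1/64))**2 = (-1/704)**2 = 1/495616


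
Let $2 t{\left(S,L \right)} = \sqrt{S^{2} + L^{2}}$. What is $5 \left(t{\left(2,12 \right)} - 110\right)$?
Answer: $-550 + 5 \sqrt{37} \approx -519.59$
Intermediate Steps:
$t{\left(S,L \right)} = \frac{\sqrt{L^{2} + S^{2}}}{2}$ ($t{\left(S,L \right)} = \frac{\sqrt{S^{2} + L^{2}}}{2} = \frac{\sqrt{L^{2} + S^{2}}}{2}$)
$5 \left(t{\left(2,12 \right)} - 110\right) = 5 \left(\frac{\sqrt{12^{2} + 2^{2}}}{2} - 110\right) = 5 \left(\frac{\sqrt{144 + 4}}{2} - 110\right) = 5 \left(\frac{\sqrt{148}}{2} - 110\right) = 5 \left(\frac{2 \sqrt{37}}{2} - 110\right) = 5 \left(\sqrt{37} - 110\right) = 5 \left(-110 + \sqrt{37}\right) = -550 + 5 \sqrt{37}$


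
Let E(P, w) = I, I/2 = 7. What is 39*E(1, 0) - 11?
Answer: 535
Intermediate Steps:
I = 14 (I = 2*7 = 14)
E(P, w) = 14
39*E(1, 0) - 11 = 39*14 - 11 = 546 - 11 = 535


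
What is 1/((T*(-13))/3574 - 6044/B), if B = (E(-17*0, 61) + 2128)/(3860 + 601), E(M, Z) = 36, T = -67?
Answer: -1933534/24090329543 ≈ -8.0262e-5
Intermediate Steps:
B = 2164/4461 (B = (36 + 2128)/(3860 + 601) = 2164/4461 ≈ 0.48509)
1/((T*(-13))/3574 - 6044/B) = 1/(-67*(-13)/3574 - 6044/2164/4461) = 1/(871*(1/3574) - 6044*4461/2164) = 1/(871/3574 - 6740571/541) = 1/(-24090329543/1933534) = -1933534/24090329543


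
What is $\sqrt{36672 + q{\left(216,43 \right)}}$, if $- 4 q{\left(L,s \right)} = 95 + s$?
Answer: $\frac{5 \sqrt{5862}}{2} \approx 191.41$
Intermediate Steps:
$q{\left(L,s \right)} = - \frac{95}{4} - \frac{s}{4}$ ($q{\left(L,s \right)} = - \frac{95 + s}{4} = - \frac{95}{4} - \frac{s}{4}$)
$\sqrt{36672 + q{\left(216,43 \right)}} = \sqrt{36672 - \frac{69}{2}} = \sqrt{\frac{73275}{2}} = \frac{5 \sqrt{5862}}{2}$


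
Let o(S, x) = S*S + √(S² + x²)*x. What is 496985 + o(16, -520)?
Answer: 497241 - 4160*√4229 ≈ 2.2671e+5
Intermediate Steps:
o(S, x) = S² + x*√(S² + x²)
496985 + o(16, -520) = 496985 + (16² - 520*√(16² + (-520)²)) = 496985 + (256 - 520*√(256 + 270400)) = 496985 + (256 - 4160*√4229) = 497241 - 4160*√4229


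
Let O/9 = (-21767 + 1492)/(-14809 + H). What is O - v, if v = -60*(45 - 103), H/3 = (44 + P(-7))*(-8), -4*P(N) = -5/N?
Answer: -15403587/4441 ≈ -3468.5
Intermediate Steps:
P(N) = 5/(4*N) (P(N) = -(-5)/(4*N) = 5/(4*N))
H = -7362/7 (H = 3*((44 + (5/4)/(-7))*(-8)) = 3*((44 + (5/4)*(-1/7))*(-8)) = 3*((44 - 5/28)*(-8)) = 3*((1227/28)*(-8)) = 3*(-2454/7) = -7362/7 ≈ -1051.7)
v = 3480 (v = -60*(-58) = 3480)
O = 51093/4441 (O = 9*((-21767 + 1492)/(-14809 - 7362/7)) = 9*(-20275/(-111025/7)) = 9*(-20275*(-7/111025)) = 9*(5677/4441) = 51093/4441 ≈ 11.505)
O - v = 51093/4441 - 1*3480 = 51093/4441 - 3480 = -15403587/4441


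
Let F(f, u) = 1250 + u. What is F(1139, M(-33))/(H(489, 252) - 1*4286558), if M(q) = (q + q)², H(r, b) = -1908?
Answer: -2803/2144233 ≈ -0.0013072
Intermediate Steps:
M(q) = 4*q² (M(q) = (2*q)² = 4*q²)
F(1139, M(-33))/(H(489, 252) - 1*4286558) = (1250 + 4*(-33)²)/(-1908 - 1*4286558) = (1250 + 4*1089)/(-1908 - 4286558) = (1250 + 4356)/(-4288466) = 5606*(-1/4288466) = -2803/2144233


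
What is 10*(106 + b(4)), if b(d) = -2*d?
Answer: 980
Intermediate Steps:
10*(106 + b(4)) = 10*(106 - 2*4) = 10*(106 - 8) = 10*98 = 980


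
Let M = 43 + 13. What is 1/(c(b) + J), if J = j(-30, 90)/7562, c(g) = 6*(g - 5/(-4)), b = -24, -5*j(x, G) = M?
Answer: -37810/5161121 ≈ -0.0073259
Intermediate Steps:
M = 56
j(x, G) = -56/5 (j(x, G) = -1/5*56 = -56/5)
c(g) = 15/2 + 6*g (c(g) = 6*(g - 5*(-1/4)) = 6*(g + 5/4) = 6*(5/4 + g) = 15/2 + 6*g)
J = -28/18905 (J = -56/5/7562 = -56/5*1/7562 = -28/18905 ≈ -0.0014811)
1/(c(b) + J) = 1/((15/2 + 6*(-24)) - 28/18905) = 1/((15/2 - 144) - 28/18905) = 1/(-273/2 - 28/18905) = 1/(-5161121/37810) = -37810/5161121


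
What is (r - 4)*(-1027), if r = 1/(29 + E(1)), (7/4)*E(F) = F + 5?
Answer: 925327/227 ≈ 4076.3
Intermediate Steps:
E(F) = 20/7 + 4*F/7 (E(F) = 4*(F + 5)/7 = 4*(5 + F)/7 = 20/7 + 4*F/7)
r = 7/227 (r = 1/(29 + (20/7 + (4/7)*1)) = 1/(29 + (20/7 + 4/7)) = 1/(29 + 24/7) = 1/(227/7) = 7/227 ≈ 0.030837)
(r - 4)*(-1027) = (7/227 - 4)*(-1027) = -901/227*(-1027) = 925327/227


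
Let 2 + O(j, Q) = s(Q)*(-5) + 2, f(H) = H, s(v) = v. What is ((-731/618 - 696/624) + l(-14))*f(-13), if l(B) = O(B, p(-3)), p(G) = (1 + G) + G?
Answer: -91193/309 ≈ -295.12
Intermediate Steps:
p(G) = 1 + 2*G
O(j, Q) = -5*Q (O(j, Q) = -2 + (Q*(-5) + 2) = -2 + (-5*Q + 2) = -2 + (2 - 5*Q) = -5*Q)
l(B) = 25 (l(B) = -5*(1 + 2*(-3)) = -5*(1 - 6) = -5*(-5) = 25)
((-731/618 - 696/624) + l(-14))*f(-13) = ((-731/618 - 696/624) + 25)*(-13) = ((-731*1/618 - 696*1/624) + 25)*(-13) = ((-731/618 - 29/26) + 25)*(-13) = (-9232/4017 + 25)*(-13) = (91193/4017)*(-13) = -91193/309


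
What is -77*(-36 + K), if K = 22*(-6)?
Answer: 12936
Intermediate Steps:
K = -132
-77*(-36 + K) = -77*(-36 - 132) = -77*(-168) = 12936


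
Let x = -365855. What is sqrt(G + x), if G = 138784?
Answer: I*sqrt(227071) ≈ 476.52*I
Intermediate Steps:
sqrt(G + x) = sqrt(138784 - 365855) = sqrt(-227071) = I*sqrt(227071)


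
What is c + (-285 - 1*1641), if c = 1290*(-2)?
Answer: -4506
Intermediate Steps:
c = -2580
c + (-285 - 1*1641) = -2580 + (-285 - 1*1641) = -2580 + (-285 - 1641) = -2580 - 1926 = -4506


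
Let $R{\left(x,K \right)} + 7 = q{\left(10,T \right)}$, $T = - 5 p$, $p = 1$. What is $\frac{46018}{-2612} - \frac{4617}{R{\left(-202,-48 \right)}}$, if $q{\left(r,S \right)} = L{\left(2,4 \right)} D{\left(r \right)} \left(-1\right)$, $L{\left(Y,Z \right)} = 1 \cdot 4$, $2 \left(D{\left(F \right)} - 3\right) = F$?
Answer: $\frac{1710817}{16978} \approx 100.77$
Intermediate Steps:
$D{\left(F \right)} = 3 + \frac{F}{2}$
$L{\left(Y,Z \right)} = 4$
$T = -5$ ($T = \left(-5\right) 1 = -5$)
$q{\left(r,S \right)} = -12 - 2 r$ ($q{\left(r,S \right)} = 4 \left(3 + \frac{r}{2}\right) \left(-1\right) = \left(12 + 2 r\right) \left(-1\right) = -12 - 2 r$)
$R{\left(x,K \right)} = -39$ ($R{\left(x,K \right)} = -7 - 32 = -39$)
$\frac{46018}{-2612} - \frac{4617}{R{\left(-202,-48 \right)}} = \frac{46018}{-2612} - \frac{4617}{-39} = 46018 \left(- \frac{1}{2612}\right) - - \frac{1539}{13} = - \frac{23009}{1306} + \frac{1539}{13} = \frac{1710817}{16978}$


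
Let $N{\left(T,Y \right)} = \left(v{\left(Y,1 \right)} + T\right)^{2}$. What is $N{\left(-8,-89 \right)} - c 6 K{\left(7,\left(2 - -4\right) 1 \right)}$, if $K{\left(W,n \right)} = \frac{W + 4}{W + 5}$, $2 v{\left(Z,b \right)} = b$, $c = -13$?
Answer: $\frac{511}{4} \approx 127.75$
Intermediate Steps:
$v{\left(Z,b \right)} = \frac{b}{2}$
$N{\left(T,Y \right)} = \left(\frac{1}{2} + T\right)^{2}$ ($N{\left(T,Y \right)} = \left(\frac{1}{2} \cdot 1 + T\right)^{2} = \left(\frac{1}{2} + T\right)^{2}$)
$K{\left(W,n \right)} = \frac{4 + W}{5 + W}$
$N{\left(-8,-89 \right)} - c 6 K{\left(7,\left(2 - -4\right) 1 \right)} = \frac{\left(1 + 2 \left(-8\right)\right)^{2}}{4} - \left(-13\right) 6 \frac{4 + 7}{5 + 7} = \frac{\left(1 - 16\right)^{2}}{4} - - 78 \cdot \frac{1}{12} \cdot 11 = \frac{\left(-15\right)^{2}}{4} - - 78 \cdot \frac{1}{12} \cdot 11 = \frac{1}{4} \cdot 225 - \left(-78\right) \frac{11}{12} = \frac{225}{4} - - \frac{143}{2} = \frac{225}{4} + \frac{143}{2} = \frac{511}{4}$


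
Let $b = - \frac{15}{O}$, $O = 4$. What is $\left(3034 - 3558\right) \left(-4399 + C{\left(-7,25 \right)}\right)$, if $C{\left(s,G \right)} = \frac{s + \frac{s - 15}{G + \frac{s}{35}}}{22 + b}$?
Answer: $\frac{5216899460}{2263} \approx 2.3053 \cdot 10^{6}$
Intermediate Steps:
$b = - \frac{15}{4} \approx -3.75$
$C{\left(s,G \right)} = \frac{4 s}{73} + \frac{4 \left(-15 + s\right)}{73 \left(G + \frac{s}{35}\right)}$ ($C{\left(s,G \right)} = \frac{s + \frac{s - 15}{G + \frac{s}{35}}}{22 - \frac{15}{4}} = \frac{s + \frac{-15 + s}{G + s \frac{1}{35}}}{\frac{73}{4}} = \left(s + \frac{-15 + s}{G + \frac{s}{35}}\right) \frac{4}{73} = \frac{4 s}{73} + \frac{4 \left(-15 + s\right)}{73 \left(G + \frac{s}{35}\right)}$)
$\left(3034 - 3558\right) \left(-4399 + C{\left(-7,25 \right)}\right) = \left(3034 - 3558\right) \left(-4399 + \frac{4 \left(-525 + \left(-7\right)^{2} + 35 \left(-7\right) + 35 \cdot 25 \left(-7\right)\right)}{73 \left(-7 + 35 \cdot 25\right)}\right) = - 524 \left(-4399 + \frac{4 \left(-525 + 49 - 245 - 6125\right)}{73 \left(-7 + 875\right)}\right) = - 524 \left(-4399 + \frac{4}{73} \cdot \frac{1}{868} \left(-6846\right)\right) = - 524 \left(-4399 - \frac{978}{2263}\right) = \left(-524\right) \left(- \frac{9955915}{2263}\right) = \frac{5216899460}{2263}$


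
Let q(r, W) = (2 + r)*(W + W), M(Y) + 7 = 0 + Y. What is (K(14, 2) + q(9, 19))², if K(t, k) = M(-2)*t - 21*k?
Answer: 62500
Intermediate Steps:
M(Y) = -7 + Y (M(Y) = -7 + (0 + Y) = -7 + Y)
q(r, W) = 2*W*(2 + r) (q(r, W) = (2 + r)*(2*W) = 2*W*(2 + r))
K(t, k) = -21*k - 9*t (K(t, k) = (-7 - 2)*t - 21*k = -9*t - 21*k = -21*k - 9*t)
(K(14, 2) + q(9, 19))² = ((-21*2 - 9*14) + 2*19*(2 + 9))² = ((-42 - 126) + 2*19*11)² = (-168 + 418)² = 250² = 62500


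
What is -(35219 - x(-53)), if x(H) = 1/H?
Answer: -1866608/53 ≈ -35219.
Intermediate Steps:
-(35219 - x(-53)) = -(35219 - 1/(-53)) = -(35219 - 1*(-1/53)) = -(35219 + 1/53) = -1*1866608/53 = -1866608/53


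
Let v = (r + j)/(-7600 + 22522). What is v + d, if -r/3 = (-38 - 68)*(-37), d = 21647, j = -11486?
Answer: 161496641/7461 ≈ 21645.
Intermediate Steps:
r = -11766 (r = -3*(-38 - 68)*(-37) = -(-318)*(-37) = -3*3922 = -11766)
v = -11626/7461 (v = (-11766 - 11486)/(-7600 + 22522) = -23252/14922 = -23252*1/14922 = -11626/7461 ≈ -1.5582)
v + d = -11626/7461 + 21647 = 161496641/7461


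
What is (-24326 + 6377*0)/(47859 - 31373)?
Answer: -12163/8243 ≈ -1.4756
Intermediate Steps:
(-24326 + 6377*0)/(47859 - 31373) = (-24326 + 0)/16486 = -24326*1/16486 = -12163/8243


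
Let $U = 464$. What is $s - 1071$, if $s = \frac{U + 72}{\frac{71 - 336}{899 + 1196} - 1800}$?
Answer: $- \frac{808029547}{754253} \approx -1071.3$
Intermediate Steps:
$s = - \frac{224584}{754253}$ ($s = \frac{464 + 72}{\frac{71 - 336}{899 + 1196} - 1800} = \frac{536}{- \frac{265}{2095} - 1800} = \frac{536}{\left(-265\right) \frac{1}{2095} - 1800} = \frac{536}{- \frac{53}{419} - 1800} = \frac{536}{- \frac{754253}{419}} = 536 \left(- \frac{419}{754253}\right) = - \frac{224584}{754253} \approx -0.29776$)
$s - 1071 = - \frac{224584}{754253} - 1071 = - \frac{808029547}{754253}$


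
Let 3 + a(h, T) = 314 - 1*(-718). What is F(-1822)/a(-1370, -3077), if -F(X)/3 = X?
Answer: 1822/343 ≈ 5.3120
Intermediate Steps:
F(X) = -3*X
a(h, T) = 1029 (a(h, T) = -3 + (314 - 1*(-718)) = -3 + (314 + 718) = -3 + 1032 = 1029)
F(-1822)/a(-1370, -3077) = -3*(-1822)/1029 = 5466*(1/1029) = 1822/343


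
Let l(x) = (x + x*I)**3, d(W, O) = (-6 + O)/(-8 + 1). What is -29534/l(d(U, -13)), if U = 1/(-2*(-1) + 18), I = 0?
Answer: -10130162/6859 ≈ -1476.9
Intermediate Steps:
U = 1/20 (U = 1/(2 + 18) = 1/20 ≈ 0.050000)
d(W, O) = 6/7 - O/7 (d(W, O) = (-6 + O)/(-7) = (-6 + O)*(-1/7) = 6/7 - O/7)
l(x) = x**3 (l(x) = (x + x*0)**3 = (x + 0)**3 = x**3)
-29534/l(d(U, -13)) = -29534/(6/7 - 1/7*(-13))**3 = -29534/(6/7 + 13/7)**3 = -29534/((19/7)**3) = -29534/6859/343 = -29534*343/6859 = -10130162/6859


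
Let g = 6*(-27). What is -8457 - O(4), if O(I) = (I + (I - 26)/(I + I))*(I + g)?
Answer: -16519/2 ≈ -8259.5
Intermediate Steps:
g = -162
O(I) = (-162 + I)*(I + (-26 + I)/(2*I)) (O(I) = (I + (I - 26)/(I + I))*(I - 162) = (I + (-26 + I)/((2*I)))*(-162 + I) = (I + (-26 + I)*(1/(2*I)))*(-162 + I) = (I + (-26 + I)/(2*I))*(-162 + I) = (-162 + I)*(I + (-26 + I)/(2*I)))
-8457 - O(4) = -8457 - (-94 + 4² + 2106/4 - 323/2*4) = -8457 - (-94 + 16 + 2106*(¼) - 646) = -8457 - (-94 + 16 + 1053/2 - 646) = -8457 - 1*(-395/2) = -8457 + 395/2 = -16519/2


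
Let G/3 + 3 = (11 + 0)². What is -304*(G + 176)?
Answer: -161120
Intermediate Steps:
G = 354 (G = -9 + 3*(11 + 0)² = -9 + 3*11² = -9 + 3*121 = -9 + 363 = 354)
-304*(G + 176) = -304*(354 + 176) = -304*530 = -161120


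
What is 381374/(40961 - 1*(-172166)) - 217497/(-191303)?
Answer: 17044639063/5824547783 ≈ 2.9263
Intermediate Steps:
381374/(40961 - 1*(-172166)) - 217497/(-191303) = 381374/(40961 + 172166) - 217497*(-1/191303) = 381374/213127 + 31071/27329 = 17044639063/5824547783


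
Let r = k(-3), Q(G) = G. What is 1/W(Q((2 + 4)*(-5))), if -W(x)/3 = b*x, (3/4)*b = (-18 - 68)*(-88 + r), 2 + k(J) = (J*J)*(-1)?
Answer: 1/1021680 ≈ 9.7878e-7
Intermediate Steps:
k(J) = -2 - J² (k(J) = -2 + (J*J)*(-1) = -2 + J²*(-1) = -2 - J²)
r = -11 (r = -2 - 1*(-3)² = -2 - 1*9 = -2 - 9 = -11)
b = 11352 (b = 4*((-18 - 68)*(-88 - 11))/3 = 4*(-86*(-99))/3 = (4/3)*8514 = 11352)
W(x) = -34056*x
1/W(Q((2 + 4)*(-5))) = 1/(-34056*(2 + 4)*(-5)) = 1/(-204336*(-5)) = 1/(-34056*(-30)) = 1/1021680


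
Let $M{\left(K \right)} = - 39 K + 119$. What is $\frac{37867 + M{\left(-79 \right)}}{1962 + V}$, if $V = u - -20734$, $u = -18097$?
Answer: $\frac{4563}{511} \approx 8.9296$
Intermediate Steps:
$M{\left(K \right)} = 119 - 39 K$
$V = 2637$ ($V = -18097 - -20734 = -18097 + 20734 = 2637$)
$\frac{37867 + M{\left(-79 \right)}}{1962 + V} = \frac{37867 + \left(119 - -3081\right)}{1962 + 2637} = \frac{37867 + \left(119 + 3081\right)}{4599} = \left(37867 + 3200\right) \frac{1}{4599} = 41067 \cdot \frac{1}{4599} = \frac{4563}{511}$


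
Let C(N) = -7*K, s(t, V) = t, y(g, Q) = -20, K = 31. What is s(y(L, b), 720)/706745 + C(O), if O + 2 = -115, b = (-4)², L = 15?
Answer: -30672737/141349 ≈ -217.00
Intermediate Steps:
b = 16
O = -117 (O = -2 - 115 = -117)
C(N) = -217 (C(N) = -7*31 = -217)
s(y(L, b), 720)/706745 + C(O) = -20/706745 - 217 = -20*1/706745 - 217 = -4/141349 - 217 = -30672737/141349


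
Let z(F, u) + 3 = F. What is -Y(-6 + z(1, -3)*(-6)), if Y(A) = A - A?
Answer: 0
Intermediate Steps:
z(F, u) = -3 + F
Y(A) = 0
-Y(-6 + z(1, -3)*(-6)) = -1*0 = 0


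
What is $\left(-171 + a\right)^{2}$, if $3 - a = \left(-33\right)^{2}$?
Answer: $1580049$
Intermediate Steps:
$a = -1086$ ($a = 3 - \left(-33\right)^{2} = 3 - 1089 = -1086$)
$\left(-171 + a\right)^{2} = \left(-171 - 1086\right)^{2} = \left(-1257\right)^{2} = 1580049$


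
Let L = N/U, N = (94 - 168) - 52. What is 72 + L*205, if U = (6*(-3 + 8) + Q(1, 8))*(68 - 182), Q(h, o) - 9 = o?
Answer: 68601/893 ≈ 76.821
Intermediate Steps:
Q(h, o) = 9 + o
N = -126 (N = -74 - 52 = -126)
U = -5358 (U = (6*(-3 + 8) + (9 + 8))*(68 - 182) = (6*5 + 17)*(-114) = (30 + 17)*(-114) = 47*(-114) = -5358)
L = 21/893 (L = -126/(-5358) = -126*(-1/5358) = 21/893 ≈ 0.023516)
72 + L*205 = 72 + (21/893)*205 = 72 + 4305/893 = 68601/893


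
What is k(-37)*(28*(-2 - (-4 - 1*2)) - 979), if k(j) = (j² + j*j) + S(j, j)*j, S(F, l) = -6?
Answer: -2566320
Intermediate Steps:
k(j) = -6*j + 2*j² (k(j) = (j² + j*j) - 6*j = (j² + j²) - 6*j = 2*j² - 6*j = -6*j + 2*j²)
k(-37)*(28*(-2 - (-4 - 1*2)) - 979) = (2*(-37)*(-3 - 37))*(28*(-2 - (-4 - 1*2)) - 979) = (2*(-37)*(-40))*(28*(-2 - (-4 - 2)) - 979) = 2960*(28*(-2 - 1*(-6)) - 979) = 2960*(28*(-2 + 6) - 979) = 2960*(28*4 - 979) = 2960*(112 - 979) = 2960*(-867) = -2566320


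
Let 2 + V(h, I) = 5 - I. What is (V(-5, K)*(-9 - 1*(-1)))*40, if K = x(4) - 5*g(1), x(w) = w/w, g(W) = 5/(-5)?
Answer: 960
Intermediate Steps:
g(W) = -1 (g(W) = 5*(-⅕) = -1)
x(w) = 1
K = 6 (K = 1 - 5*(-1) = 1 + 5 = 6)
V(h, I) = 3 - I (V(h, I) = -2 + (5 - I) = 3 - I)
(V(-5, K)*(-9 - 1*(-1)))*40 = ((3 - 1*6)*(-9 - 1*(-1)))*40 = ((3 - 6)*(-9 + 1))*40 = -3*(-8)*40 = 24*40 = 960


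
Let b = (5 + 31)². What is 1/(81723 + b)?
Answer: 1/83019 ≈ 1.2045e-5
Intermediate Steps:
b = 1296 (b = 36² = 1296)
1/(81723 + b) = 1/(81723 + 1296) = 1/83019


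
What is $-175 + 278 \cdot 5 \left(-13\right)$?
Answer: $-18245$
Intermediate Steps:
$-175 + 278 \cdot 5 \left(-13\right) = -175 + 278 \left(-65\right) = -175 - 18070 = -18245$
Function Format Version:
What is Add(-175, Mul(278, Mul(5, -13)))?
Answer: -18245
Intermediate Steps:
Add(-175, Mul(278, Mul(5, -13))) = Add(-175, Mul(278, -65)) = Add(-175, -18070) = -18245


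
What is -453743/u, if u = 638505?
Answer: -453743/638505 ≈ -0.71063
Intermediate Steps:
-453743/u = -453743/638505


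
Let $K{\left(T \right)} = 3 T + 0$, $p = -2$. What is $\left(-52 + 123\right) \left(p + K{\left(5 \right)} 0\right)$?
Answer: $-142$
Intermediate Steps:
$K{\left(T \right)} = 3 T$
$\left(-52 + 123\right) \left(p + K{\left(5 \right)} 0\right) = \left(-52 + 123\right) \left(-2 + 3 \cdot 5 \cdot 0\right) = 71 \left(-2 + 15 \cdot 0\right) = 71 \left(-2 + 0\right) = 71 \left(-2\right) = -142$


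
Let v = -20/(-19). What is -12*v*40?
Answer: -9600/19 ≈ -505.26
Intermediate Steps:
v = 20/19 (v = -20*(-1/19) = 20/19 ≈ 1.0526)
-12*v*40 = -12*20/19*40 = -240/19*40 = -9600/19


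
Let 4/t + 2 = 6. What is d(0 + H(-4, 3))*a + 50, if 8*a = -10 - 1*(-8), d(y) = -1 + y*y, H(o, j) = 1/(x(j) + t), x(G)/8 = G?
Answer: 31406/625 ≈ 50.250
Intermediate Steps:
x(G) = 8*G
t = 1 (t = 4/(-2 + 6) = 4/4 = 4*(¼) = 1)
H(o, j) = 1/(1 + 8*j) (H(o, j) = 1/(8*j + 1) = 1/(1 + 8*j))
d(y) = -1 + y²
a = -¼ (a = (-10 - 1*(-8))/8 = (-10 + 8)/8 = (⅛)*(-2) = -¼ ≈ -0.25000)
d(0 + H(-4, 3))*a + 50 = (-1 + (0 + 1/(1 + 8*3))²)*(-¼) + 50 = (-1 + (0 + 1/(1 + 24))²)*(-¼) + 50 = (-1 + (0 + 1/25)²)*(-¼) + 50 = (-1 + (1/25)²)*(-¼) + 50 = (-1 + 1/625)*(-¼) + 50 = -624/625*(-¼) + 50 = 156/625 + 50 = 31406/625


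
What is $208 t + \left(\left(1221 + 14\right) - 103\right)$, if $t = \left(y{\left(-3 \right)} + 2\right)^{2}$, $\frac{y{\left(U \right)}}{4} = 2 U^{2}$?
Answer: $1140140$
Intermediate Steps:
$y{\left(U \right)} = 8 U^{2}$ ($y{\left(U \right)} = 4 \cdot 2 U^{2} = 8 U^{2}$)
$t = 5476$ ($t = \left(8 \left(-3\right)^{2} + 2\right)^{2} = \left(8 \cdot 9 + 2\right)^{2} = \left(72 + 2\right)^{2} = 74^{2} = 5476$)
$208 t + \left(\left(1221 + 14\right) - 103\right) = 208 \cdot 5476 + \left(\left(1221 + 14\right) - 103\right) = 1139008 + \left(1235 - 103\right) = 1139008 + 1132 = 1140140$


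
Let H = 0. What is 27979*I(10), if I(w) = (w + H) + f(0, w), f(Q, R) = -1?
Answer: 251811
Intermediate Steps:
I(w) = -1 + w (I(w) = (w + 0) - 1 = w - 1 = -1 + w)
27979*I(10) = 27979*(-1 + 10) = 27979*9 = 251811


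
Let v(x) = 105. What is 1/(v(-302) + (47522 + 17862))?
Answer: 1/65489 ≈ 1.5270e-5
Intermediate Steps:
1/(v(-302) + (47522 + 17862)) = 1/(105 + (47522 + 17862)) = 1/(105 + 65384) = 1/65489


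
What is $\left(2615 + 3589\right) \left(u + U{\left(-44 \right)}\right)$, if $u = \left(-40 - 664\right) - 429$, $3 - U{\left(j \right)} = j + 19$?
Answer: $-6855420$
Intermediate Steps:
$U{\left(j \right)} = -16 - j$ ($U{\left(j \right)} = 3 - \left(j + 19\right) = 3 - \left(19 + j\right) = -16 - j$)
$u = -1133$ ($u = -704 - 429 = -1133$)
$\left(2615 + 3589\right) \left(u + U{\left(-44 \right)}\right) = \left(2615 + 3589\right) \left(-1133 - -28\right) = 6204 \left(-1133 + \left(-16 + 44\right)\right) = 6204 \left(-1133 + 28\right) = 6204 \left(-1105\right) = -6855420$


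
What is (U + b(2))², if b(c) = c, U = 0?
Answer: 4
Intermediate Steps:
(U + b(2))² = (0 + 2)² = 2² = 4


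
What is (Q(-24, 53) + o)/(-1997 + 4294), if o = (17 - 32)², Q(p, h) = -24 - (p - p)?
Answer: 201/2297 ≈ 0.087505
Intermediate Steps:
Q(p, h) = -24 (Q(p, h) = -24 - 1*0 = -24 + 0 = -24)
o = 225 (o = (-15)² = 225)
(Q(-24, 53) + o)/(-1997 + 4294) = (-24 + 225)/(-1997 + 4294) = 201/2297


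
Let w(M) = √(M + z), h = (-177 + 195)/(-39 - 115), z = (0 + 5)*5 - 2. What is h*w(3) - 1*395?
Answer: -395 - 9*√26/77 ≈ -395.60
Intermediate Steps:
z = 23 (z = 5*5 - 2 = 25 - 2 = 23)
h = -9/77 (h = 18/(-154) = 18*(-1/154) = -9/77 ≈ -0.11688)
w(M) = √(23 + M) (w(M) = √(M + 23) = √(23 + M))
h*w(3) - 1*395 = -9*√(23 + 3)/77 - 1*395 = -9*√26/77 - 395 = -395 - 9*√26/77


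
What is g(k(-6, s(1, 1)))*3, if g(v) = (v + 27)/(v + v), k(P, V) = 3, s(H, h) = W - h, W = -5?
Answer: 15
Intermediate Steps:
s(H, h) = -5 - h
g(v) = (27 + v)/(2*v) (g(v) = (27 + v)/((2*v)) = (27 + v)*(1/(2*v)) = (27 + v)/(2*v))
g(k(-6, s(1, 1)))*3 = ((1/2)*(27 + 3)/3)*3 = ((1/2)*(1/3)*30)*3 = 5*3 = 15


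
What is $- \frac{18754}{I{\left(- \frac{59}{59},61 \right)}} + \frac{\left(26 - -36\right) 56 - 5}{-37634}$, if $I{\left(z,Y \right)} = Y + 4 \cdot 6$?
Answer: $- \frac{706082731}{3198890} \approx -220.73$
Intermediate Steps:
$I{\left(z,Y \right)} = 24 + Y$ ($I{\left(z,Y \right)} = Y + 24 = 24 + Y$)
$- \frac{18754}{I{\left(- \frac{59}{59},61 \right)}} + \frac{\left(26 - -36\right) 56 - 5}{-37634} = - \frac{18754}{24 + 61} + \frac{\left(26 - -36\right) 56 - 5}{-37634} = - \frac{18754}{85} + \left(\left(26 + 36\right) 56 - 5\right) \left(- \frac{1}{37634}\right) = \left(-18754\right) \frac{1}{85} + \left(62 \cdot 56 - 5\right) \left(- \frac{1}{37634}\right) = - \frac{18754}{85} + \left(3472 - 5\right) \left(- \frac{1}{37634}\right) = - \frac{18754}{85} + 3467 \left(- \frac{1}{37634}\right) = - \frac{18754}{85} - \frac{3467}{37634} = - \frac{706082731}{3198890}$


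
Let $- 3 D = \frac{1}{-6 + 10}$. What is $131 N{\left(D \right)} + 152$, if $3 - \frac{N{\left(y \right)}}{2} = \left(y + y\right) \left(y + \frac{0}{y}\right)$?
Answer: $\frac{33637}{36} \approx 934.36$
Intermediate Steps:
$D = - \frac{1}{12}$ ($D = - \frac{1}{3 \left(-6 + 10\right)} = - \frac{1}{3 \cdot 4} = \left(- \frac{1}{3}\right) \frac{1}{4} = - \frac{1}{12} \approx -0.083333$)
$N{\left(y \right)} = 6 - 4 y^{2}$ ($N{\left(y \right)} = 6 - 2 \left(y + y\right) \left(y + \frac{0}{y}\right) = 6 - 2 \cdot 2 y \left(y + 0\right) = 6 - 2 \cdot 2 y y = 6 - 2 \cdot 2 y^{2} = 6 - 4 y^{2}$)
$131 N{\left(D \right)} + 152 = 131 \left(6 - 4 \left(- \frac{1}{12}\right)^{2}\right) + 152 = 131 \left(6 - \frac{1}{36}\right) + 152 = 131 \cdot \frac{215}{36} + 152 = \frac{28165}{36} + 152 = \frac{33637}{36}$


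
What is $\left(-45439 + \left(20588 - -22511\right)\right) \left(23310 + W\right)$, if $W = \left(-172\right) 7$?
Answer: $-51728040$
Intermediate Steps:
$W = -1204$
$\left(-45439 + \left(20588 - -22511\right)\right) \left(23310 + W\right) = \left(-45439 + \left(20588 - -22511\right)\right) \left(23310 - 1204\right) = \left(-45439 + \left(20588 + 22511\right)\right) 22106 = \left(-45439 + 43099\right) 22106 = \left(-2340\right) 22106 = -51728040$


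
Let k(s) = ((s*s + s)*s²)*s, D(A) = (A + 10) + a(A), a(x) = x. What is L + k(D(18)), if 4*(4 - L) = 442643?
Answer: 841319101/4 ≈ 2.1033e+8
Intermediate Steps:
L = -442627/4 (L = 4 - ¼*442643 = 4 - 442643/4 = -442627/4 ≈ -1.1066e+5)
D(A) = 10 + 2*A (D(A) = (A + 10) + A = (10 + A) + A = 10 + 2*A)
k(s) = s³*(s + s²) (k(s) = ((s² + s)*s²)*s = ((s + s²)*s²)*s = (s²*(s + s²))*s = s³*(s + s²))
L + k(D(18)) = -442627/4 + (10 + 2*18)⁴*(1 + (10 + 2*18)) = -442627/4 + (10 + 36)⁴*(1 + (10 + 36)) = -442627/4 + 46⁴*(1 + 46) = -442627/4 + 4477456*47 = -442627/4 + 210440432 = 841319101/4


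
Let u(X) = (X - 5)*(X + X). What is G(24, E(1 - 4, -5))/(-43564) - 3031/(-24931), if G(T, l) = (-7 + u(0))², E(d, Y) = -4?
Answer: 130820865/1086094084 ≈ 0.12045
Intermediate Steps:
u(X) = 2*X*(-5 + X) (u(X) = (-5 + X)*(2*X) = 2*X*(-5 + X))
G(T, l) = 49 (G(T, l) = (-7 + 2*0*(-5 + 0))² = (-7 + 2*0*(-5))² = (-7 + 0)² = (-7)² = 49)
G(24, E(1 - 4, -5))/(-43564) - 3031/(-24931) = 49/(-43564) - 3031/(-24931) = 49*(-1/43564) - 3031*(-1/24931) = -49/43564 + 3031/24931 = 130820865/1086094084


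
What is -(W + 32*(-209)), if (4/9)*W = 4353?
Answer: -12425/4 ≈ -3106.3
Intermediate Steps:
W = 39177/4 (W = (9/4)*4353 = 39177/4 ≈ 9794.3)
-(W + 32*(-209)) = -(39177/4 + 32*(-209)) = -(39177/4 - 6688) = -1*12425/4 = -12425/4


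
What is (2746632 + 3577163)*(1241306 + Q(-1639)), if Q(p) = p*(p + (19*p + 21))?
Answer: 347386972140065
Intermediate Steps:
Q(p) = p*(21 + 20*p) (Q(p) = p*(p + (21 + 19*p)) = p*(21 + 20*p))
(2746632 + 3577163)*(1241306 + Q(-1639)) = (2746632 + 3577163)*(1241306 - 1639*(21 + 20*(-1639))) = 6323795*(1241306 - 1639*(21 - 32780)) = 6323795*(1241306 - 1639*(-32759)) = 6323795*(1241306 + 53692001) = 6323795*54933307 = 347386972140065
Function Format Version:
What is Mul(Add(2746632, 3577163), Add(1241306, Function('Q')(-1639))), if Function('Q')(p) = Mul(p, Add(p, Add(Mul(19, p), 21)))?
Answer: 347386972140065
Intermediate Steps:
Function('Q')(p) = Mul(p, Add(21, Mul(20, p))) (Function('Q')(p) = Mul(p, Add(p, Add(21, Mul(19, p)))) = Mul(p, Add(21, Mul(20, p))))
Mul(Add(2746632, 3577163), Add(1241306, Function('Q')(-1639))) = Mul(Add(2746632, 3577163), Add(1241306, Mul(-1639, Add(21, Mul(20, -1639))))) = Mul(6323795, Add(1241306, Mul(-1639, Add(21, -32780)))) = Mul(6323795, Add(1241306, Mul(-1639, -32759))) = Mul(6323795, Add(1241306, 53692001)) = Mul(6323795, 54933307) = 347386972140065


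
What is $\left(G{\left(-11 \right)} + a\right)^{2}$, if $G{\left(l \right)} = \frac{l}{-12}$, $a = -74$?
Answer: $\frac{769129}{144} \approx 5341.2$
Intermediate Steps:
$G{\left(l \right)} = - \frac{l}{12}$ ($G{\left(l \right)} = l \left(- \frac{1}{12}\right) = - \frac{l}{12}$)
$\left(G{\left(-11 \right)} + a\right)^{2} = \left(\left(- \frac{1}{12}\right) \left(-11\right) - 74\right)^{2} = \left(\frac{11}{12} - 74\right)^{2} = \left(- \frac{877}{12}\right)^{2} = \frac{769129}{144}$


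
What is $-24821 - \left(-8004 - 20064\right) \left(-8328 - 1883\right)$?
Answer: $-286627169$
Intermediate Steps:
$-24821 - \left(-8004 - 20064\right) \left(-8328 - 1883\right) = -24821 - - 28068 \left(-8328 - 1883\right) = -24821 - \left(-28068\right) \left(-10211\right) = -24821 - 286602348 = -286627169$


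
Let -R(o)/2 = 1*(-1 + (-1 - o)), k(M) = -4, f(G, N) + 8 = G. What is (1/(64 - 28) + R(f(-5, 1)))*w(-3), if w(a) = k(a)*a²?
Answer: 791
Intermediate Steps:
f(G, N) = -8 + G
R(o) = 4 + 2*o (R(o) = -2*(-1 + (-1 - o)) = -2*(-2 - o) = 4 + 2*o)
w(a) = -4*a²
(1/(64 - 28) + R(f(-5, 1)))*w(-3) = (1/(64 - 28) + (4 + 2*(-8 - 5)))*(-4*(-3)²) = (1/36 + (4 + 2*(-13)))*(-4*9) = (1/36 + (4 - 26))*(-36) = (1/36 - 22)*(-36) = -791/36*(-36) = 791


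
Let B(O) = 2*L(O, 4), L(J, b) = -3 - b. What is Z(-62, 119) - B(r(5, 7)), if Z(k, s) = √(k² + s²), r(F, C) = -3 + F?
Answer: 14 + √18005 ≈ 148.18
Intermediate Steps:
B(O) = -14 (B(O) = 2*(-3 - 1*4) = 2*(-3 - 4) = 2*(-7) = -14)
Z(-62, 119) - B(r(5, 7)) = √((-62)² + 119²) - 1*(-14) = √(3844 + 14161) + 14 = √18005 + 14 = 14 + √18005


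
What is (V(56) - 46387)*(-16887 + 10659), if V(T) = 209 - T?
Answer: 287945352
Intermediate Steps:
(V(56) - 46387)*(-16887 + 10659) = ((209 - 1*56) - 46387)*(-16887 + 10659) = ((209 - 56) - 46387)*(-6228) = (153 - 46387)*(-6228) = -46234*(-6228) = 287945352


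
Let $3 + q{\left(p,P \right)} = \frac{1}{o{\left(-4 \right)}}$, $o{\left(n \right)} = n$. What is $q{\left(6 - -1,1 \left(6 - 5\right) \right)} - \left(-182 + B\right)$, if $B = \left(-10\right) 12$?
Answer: $\frac{1195}{4} \approx 298.75$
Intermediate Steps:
$B = -120$
$q{\left(p,P \right)} = - \frac{13}{4}$ ($q{\left(p,P \right)} = -3 + \frac{1}{-4} = -3 - \frac{1}{4} = - \frac{13}{4}$)
$q{\left(6 - -1,1 \left(6 - 5\right) \right)} - \left(-182 + B\right) = - \frac{13}{4} + \left(182 - -120\right) = - \frac{13}{4} + \left(182 + 120\right) = - \frac{13}{4} + 302 = \frac{1195}{4}$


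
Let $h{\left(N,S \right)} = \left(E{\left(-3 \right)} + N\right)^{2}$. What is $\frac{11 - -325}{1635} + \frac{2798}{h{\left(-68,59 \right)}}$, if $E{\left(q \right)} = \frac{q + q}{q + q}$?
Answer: $\frac{2027678}{2446505} \approx 0.82881$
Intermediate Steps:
$E{\left(q \right)} = 1$ ($E{\left(q \right)} = \frac{2 q}{2 q} = 2 q \frac{1}{2 q} = 1$)
$h{\left(N,S \right)} = \left(1 + N\right)^{2}$
$\frac{11 - -325}{1635} + \frac{2798}{h{\left(-68,59 \right)}} = \frac{11 - -325}{1635} + \frac{2798}{\left(1 - 68\right)^{2}} = \left(11 + 325\right) \frac{1}{1635} + \frac{2798}{\left(-67\right)^{2}} = 336 \cdot \frac{1}{1635} + \frac{2798}{4489} = \frac{112}{545} + 2798 \cdot \frac{1}{4489} = \frac{112}{545} + \frac{2798}{4489} = \frac{2027678}{2446505}$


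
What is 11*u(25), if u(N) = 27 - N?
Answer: 22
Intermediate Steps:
11*u(25) = 11*(27 - 1*25) = 11*(27 - 25) = 11*2 = 22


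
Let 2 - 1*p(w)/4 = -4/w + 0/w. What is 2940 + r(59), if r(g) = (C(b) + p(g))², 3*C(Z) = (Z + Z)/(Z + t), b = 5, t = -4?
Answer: 96326176/31329 ≈ 3074.7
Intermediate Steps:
C(Z) = 2*Z/(3*(-4 + Z)) (C(Z) = ((Z + Z)/(Z - 4))/3 = ((2*Z)/(-4 + Z))/3 = (2*Z/(-4 + Z))/3 = 2*Z/(3*(-4 + Z)))
p(w) = 8 + 16/w (p(w) = 8 - 4*(-4/w + 0/w) = 8 - 4*(-4/w + 0) = 8 - (-16)/w = 8 + 16/w)
r(g) = (34/3 + 16/g)² (r(g) = ((⅔)*5/(-4 + 5) + (8 + 16/g))² = ((⅔)*5/1 + (8 + 16/g))² = ((⅔)*5*1 + (8 + 16/g))² = (10/3 + (8 + 16/g))² = (34/3 + 16/g)²)
2940 + r(59) = 2940 + (4/9)*(24 + 17*59)²/59² = 2940 + (4/9)*(1/3481)*(24 + 1003)² = 2940 + (4/9)*(1/3481)*1027² = 2940 + (4/9)*(1/3481)*1054729 = 2940 + 4218916/31329 = 96326176/31329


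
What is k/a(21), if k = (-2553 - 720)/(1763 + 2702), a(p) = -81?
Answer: 1091/120555 ≈ 0.0090498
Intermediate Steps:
k = -3273/4465 ≈ -0.73304
k/a(21) = -3273/4465/(-81) = -3273/4465*(-1/81) = 1091/120555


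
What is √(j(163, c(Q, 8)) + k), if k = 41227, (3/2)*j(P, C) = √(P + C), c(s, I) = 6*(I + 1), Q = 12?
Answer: √(371043 + 6*√217)/3 ≈ 203.07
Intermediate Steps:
c(s, I) = 6 + 6*I (c(s, I) = 6*(1 + I) = 6 + 6*I)
j(P, C) = 2*√(C + P)/3 (j(P, C) = 2*√(P + C)/3 = 2*√(C + P)/3)
√(j(163, c(Q, 8)) + k) = √(2*√((6 + 6*8) + 163)/3 + 41227) = √(2*√((6 + 48) + 163)/3 + 41227) = √(2*√(54 + 163)/3 + 41227) = √(2*√217/3 + 41227) = √(41227 + 2*√217/3)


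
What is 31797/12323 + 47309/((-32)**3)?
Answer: 458935289/403800064 ≈ 1.1365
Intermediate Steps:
31797/12323 + 47309/((-32)**3) = 31797*(1/12323) + 47309/(-32768) = 31797/12323 + 47309*(-1/32768) = 31797/12323 - 47309/32768 = 458935289/403800064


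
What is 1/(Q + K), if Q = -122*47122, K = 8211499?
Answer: 1/2462615 ≈ 4.0607e-7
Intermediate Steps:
Q = -5748884
1/(Q + K) = 1/(-5748884 + 8211499) = 1/2462615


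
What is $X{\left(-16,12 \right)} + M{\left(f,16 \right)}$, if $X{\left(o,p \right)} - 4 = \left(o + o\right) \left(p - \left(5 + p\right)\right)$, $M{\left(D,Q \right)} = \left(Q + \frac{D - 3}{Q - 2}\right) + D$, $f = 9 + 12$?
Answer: $\frac{1416}{7} \approx 202.29$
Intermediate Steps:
$f = 21$
$M{\left(D,Q \right)} = D + Q + \frac{-3 + D}{-2 + Q}$ ($M{\left(D,Q \right)} = \left(Q + \frac{-3 + D}{-2 + Q}\right) + D = D + Q + \frac{-3 + D}{-2 + Q}$)
$X{\left(o,p \right)} = 4 - 10 o$ ($X{\left(o,p \right)} = 4 + \left(o + o\right) \left(p - \left(5 + p\right)\right) = 4 + 2 o \left(-5\right) = 4 - 10 o$)
$X{\left(-16,12 \right)} + M{\left(f,16 \right)} = \left(4 - -160\right) + \frac{-3 + 16^{2} - 21 - 32 + 21 \cdot 16}{-2 + 16} = \left(4 + 160\right) + \frac{-3 + 256 - 21 - 32 + 336}{14} = 164 + \frac{1}{14} \cdot 536 = 164 + \frac{268}{7} = \frac{1416}{7}$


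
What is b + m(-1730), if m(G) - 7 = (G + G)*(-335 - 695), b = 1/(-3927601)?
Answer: 13997211937006/3927601 ≈ 3.5638e+6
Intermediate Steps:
b = -1/3927601 ≈ -2.5461e-7
m(G) = 7 - 2060*G (m(G) = 7 + (G + G)*(-335 - 695) = 7 + (2*G)*(-1030) = 7 - 2060*G)
b + m(-1730) = -1/3927601 + (7 - 2060*(-1730)) = -1/3927601 + (7 + 3563800) = -1/3927601 + 3563807 = 13997211937006/3927601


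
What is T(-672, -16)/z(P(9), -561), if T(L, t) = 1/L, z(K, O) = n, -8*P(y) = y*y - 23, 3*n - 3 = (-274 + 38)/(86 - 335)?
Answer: -249/220192 ≈ -0.0011308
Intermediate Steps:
n = 983/747 (n = 1 + ((-274 + 38)/(86 - 335))/3 = 1 + (-236/(-249))/3 = 1 + (-236*(-1/249))/3 = 1 + (1/3)*(236/249) = 1 + 236/747 = 983/747 ≈ 1.3159)
P(y) = 23/8 - y**2/8 (P(y) = -(y*y - 23)/8 = -(y**2 - 23)/8 = -(-23 + y**2)/8 = 23/8 - y**2/8)
z(K, O) = 983/747
T(-672, -16)/z(P(9), -561) = 1/((-672)*(983/747)) = -1/672*747/983 = -249/220192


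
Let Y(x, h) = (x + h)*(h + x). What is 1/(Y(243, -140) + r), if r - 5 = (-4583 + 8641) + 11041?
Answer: 1/25713 ≈ 3.8891e-5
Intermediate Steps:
r = 15104 (r = 5 + ((-4583 + 8641) + 11041) = 5 + (4058 + 11041) = 5 + 15099 = 15104)
Y(x, h) = (h + x)² (Y(x, h) = (h + x)*(h + x) = (h + x)²)
1/(Y(243, -140) + r) = 1/((-140 + 243)² + 15104) = 1/(103² + 15104) = 1/(10609 + 15104) = 1/25713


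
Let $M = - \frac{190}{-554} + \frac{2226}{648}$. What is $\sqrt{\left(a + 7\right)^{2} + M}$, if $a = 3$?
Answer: $\frac{\sqrt{2579945037}}{4986} \approx 10.187$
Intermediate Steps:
$M = \frac{113027}{29916}$ ($M = \left(-190\right) \left(- \frac{1}{554}\right) + 2226 \cdot \frac{1}{648} = \frac{95}{277} + \frac{371}{108} = \frac{113027}{29916} \approx 3.7781$)
$\sqrt{\left(a + 7\right)^{2} + M} = \sqrt{\left(3 + 7\right)^{2} + \frac{113027}{29916}} = \sqrt{10^{2} + \frac{113027}{29916}} = \sqrt{100 + \frac{113027}{29916}} = \sqrt{\frac{3104627}{29916}} = \frac{\sqrt{2579945037}}{4986}$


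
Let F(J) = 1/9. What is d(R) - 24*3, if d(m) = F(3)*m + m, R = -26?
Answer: -908/9 ≈ -100.89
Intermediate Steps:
F(J) = 1/9
d(m) = 10*m/9 (d(m) = m/9 + m = 10*m/9)
d(R) - 24*3 = (10/9)*(-26) - 24*3 = -260/9 - 72 = -908/9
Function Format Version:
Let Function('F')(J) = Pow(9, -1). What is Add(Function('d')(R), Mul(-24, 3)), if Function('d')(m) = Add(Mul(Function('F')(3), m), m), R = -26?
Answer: Rational(-908, 9) ≈ -100.89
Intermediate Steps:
Function('F')(J) = Rational(1, 9)
Function('d')(m) = Mul(Rational(10, 9), m) (Function('d')(m) = Add(Mul(Rational(1, 9), m), m) = Mul(Rational(10, 9), m))
Add(Function('d')(R), Mul(-24, 3)) = Add(Mul(Rational(10, 9), -26), Mul(-24, 3)) = Add(Rational(-260, 9), -72) = Rational(-908, 9)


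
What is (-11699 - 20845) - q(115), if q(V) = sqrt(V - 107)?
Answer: -32544 - 2*sqrt(2) ≈ -32547.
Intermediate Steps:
q(V) = sqrt(-107 + V)
(-11699 - 20845) - q(115) = (-11699 - 20845) - sqrt(-107 + 115) = -32544 - sqrt(8) = -32544 - 2*sqrt(2)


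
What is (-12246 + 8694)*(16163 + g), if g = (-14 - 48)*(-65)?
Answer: -71725536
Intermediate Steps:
g = 4030 (g = -62*(-65) = 4030)
(-12246 + 8694)*(16163 + g) = (-12246 + 8694)*(16163 + 4030) = -3552*20193 = -71725536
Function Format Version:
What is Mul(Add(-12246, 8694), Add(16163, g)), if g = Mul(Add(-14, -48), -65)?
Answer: -71725536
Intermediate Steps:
g = 4030 (g = Mul(-62, -65) = 4030)
Mul(Add(-12246, 8694), Add(16163, g)) = Mul(Add(-12246, 8694), Add(16163, 4030)) = Mul(-3552, 20193) = -71725536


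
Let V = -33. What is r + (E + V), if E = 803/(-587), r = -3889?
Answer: -2303017/587 ≈ -3923.4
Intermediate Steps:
E = -803/587 (E = 803*(-1/587) = -803/587 ≈ -1.3680)
r + (E + V) = -3889 + (-803/587 - 33) = -3889 - 20174/587 = -2303017/587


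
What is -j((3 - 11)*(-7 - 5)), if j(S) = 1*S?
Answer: -96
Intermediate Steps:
j(S) = S
-j((3 - 11)*(-7 - 5)) = -(3 - 11)*(-7 - 5) = -(-8)*(-12) = -1*96 = -96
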